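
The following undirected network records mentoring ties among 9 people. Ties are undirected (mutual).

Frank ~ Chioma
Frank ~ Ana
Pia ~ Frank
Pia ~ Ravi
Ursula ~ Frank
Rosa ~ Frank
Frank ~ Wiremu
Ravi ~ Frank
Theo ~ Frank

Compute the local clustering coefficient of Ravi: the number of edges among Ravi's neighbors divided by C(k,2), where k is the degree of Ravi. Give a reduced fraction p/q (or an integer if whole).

Ravi's neighbors: Frank and Pia (k = 2).
Possible neighbor pairs: C(2,2) = 1. Edges among them: Frank–Pia → e = 1.
Clustering(Ravi) = 1/1.

1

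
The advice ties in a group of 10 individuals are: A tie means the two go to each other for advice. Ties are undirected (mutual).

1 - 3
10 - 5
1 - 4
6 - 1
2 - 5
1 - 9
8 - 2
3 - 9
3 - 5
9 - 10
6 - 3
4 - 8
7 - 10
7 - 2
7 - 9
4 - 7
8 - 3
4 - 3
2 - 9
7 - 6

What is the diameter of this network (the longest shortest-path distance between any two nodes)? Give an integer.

Eccentricity of each node (its greatest distance to any other): 1:2, 2:2, 3:2, 4:2, 5:2, 6:2, 7:2, 8:3, 9:2, 10:3.
The maximum eccentricity is 3, realized for instance by the pair 10–8 via 10 – 9 – 3 – 8. So the diameter is 3.

3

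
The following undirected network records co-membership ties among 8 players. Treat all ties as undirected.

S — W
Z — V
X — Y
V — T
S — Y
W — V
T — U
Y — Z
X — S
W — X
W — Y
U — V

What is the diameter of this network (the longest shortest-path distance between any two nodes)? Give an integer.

3

Eccentricity of each node (its greatest distance to any other): S:3, T:3, U:3, V:2, W:2, X:3, Y:3, Z:2.
The maximum eccentricity is 3, realized for instance by the pair X–T via X – W – V – T. So the diameter is 3.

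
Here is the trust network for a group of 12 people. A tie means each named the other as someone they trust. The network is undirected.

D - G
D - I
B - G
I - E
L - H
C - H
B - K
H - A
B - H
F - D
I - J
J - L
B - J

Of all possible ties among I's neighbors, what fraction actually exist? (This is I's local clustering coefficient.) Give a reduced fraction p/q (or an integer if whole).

0

I's neighbors: D, E, and J (k = 3).
Possible neighbor pairs: C(3,2) = 3. Edges among them: none → e = 0.
Clustering(I) = 0/3 = 0.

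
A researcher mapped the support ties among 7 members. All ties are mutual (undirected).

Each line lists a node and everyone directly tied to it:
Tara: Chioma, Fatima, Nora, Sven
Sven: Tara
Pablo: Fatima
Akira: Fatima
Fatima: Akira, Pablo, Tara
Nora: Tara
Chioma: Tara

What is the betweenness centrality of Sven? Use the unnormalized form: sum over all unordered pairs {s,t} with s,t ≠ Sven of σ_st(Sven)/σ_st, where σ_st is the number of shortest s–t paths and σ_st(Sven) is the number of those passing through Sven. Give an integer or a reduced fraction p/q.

0

No shortest path between any pair of other nodes passes through Sven.
Summing the contributions gives betweenness(Sven) = 0.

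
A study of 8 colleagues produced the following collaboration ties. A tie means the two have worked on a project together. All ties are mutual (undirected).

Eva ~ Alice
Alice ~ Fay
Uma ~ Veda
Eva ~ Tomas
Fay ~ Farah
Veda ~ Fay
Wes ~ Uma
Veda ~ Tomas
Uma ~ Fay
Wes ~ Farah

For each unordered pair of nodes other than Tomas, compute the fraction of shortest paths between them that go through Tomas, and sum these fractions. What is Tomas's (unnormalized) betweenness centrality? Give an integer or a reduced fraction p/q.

Pairs whose geodesics pass through Tomas — Eva–Veda: 1; Eva–Uma: 1/2; Eva–Wes: 1/3.
All other pairs contribute 0.
Summing the contributions gives betweenness(Tomas) = 11/6.

11/6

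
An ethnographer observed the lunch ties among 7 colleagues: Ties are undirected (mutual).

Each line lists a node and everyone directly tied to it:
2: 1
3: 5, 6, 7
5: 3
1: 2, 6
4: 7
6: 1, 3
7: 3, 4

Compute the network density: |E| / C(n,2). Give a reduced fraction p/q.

2/7

There are 6 edges and 7 nodes, so the maximum possible is C(7,2) = 21.
Density = 6/21 = 2/7.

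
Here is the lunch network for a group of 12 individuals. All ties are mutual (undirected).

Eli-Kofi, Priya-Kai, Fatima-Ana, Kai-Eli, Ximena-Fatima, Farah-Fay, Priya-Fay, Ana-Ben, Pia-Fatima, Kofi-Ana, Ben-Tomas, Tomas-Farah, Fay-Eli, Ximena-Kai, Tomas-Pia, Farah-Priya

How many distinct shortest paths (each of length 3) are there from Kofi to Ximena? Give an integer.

The shortest distance is 3. The length-3 paths are: Kofi–Ana–Fatima–Ximena; Kofi–Eli–Kai–Ximena.
That gives 2 distinct shortest paths.

2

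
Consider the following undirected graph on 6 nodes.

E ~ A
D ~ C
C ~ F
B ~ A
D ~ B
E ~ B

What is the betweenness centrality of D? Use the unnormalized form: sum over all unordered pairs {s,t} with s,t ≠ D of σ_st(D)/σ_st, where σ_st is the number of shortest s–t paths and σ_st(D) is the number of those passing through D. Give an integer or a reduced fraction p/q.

6

Pairs whose geodesics pass through D — A–C: 1; A–F: 1; E–C: 1; E–F: 1; C–B: 1; B–F: 1.
All other pairs contribute 0.
Summing the contributions gives betweenness(D) = 6.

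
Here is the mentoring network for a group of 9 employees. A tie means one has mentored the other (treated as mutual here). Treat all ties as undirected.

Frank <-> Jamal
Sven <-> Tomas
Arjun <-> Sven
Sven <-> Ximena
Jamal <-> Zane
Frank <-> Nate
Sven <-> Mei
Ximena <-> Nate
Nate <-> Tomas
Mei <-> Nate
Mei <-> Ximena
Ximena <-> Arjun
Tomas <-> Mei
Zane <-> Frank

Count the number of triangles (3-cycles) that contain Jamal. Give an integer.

Jamal's neighbors: Frank and Zane.
Neighbor pairs that are themselves tied: Jamal–Frank–Zane. Each forms one triangle with Jamal, for 1 in total.

1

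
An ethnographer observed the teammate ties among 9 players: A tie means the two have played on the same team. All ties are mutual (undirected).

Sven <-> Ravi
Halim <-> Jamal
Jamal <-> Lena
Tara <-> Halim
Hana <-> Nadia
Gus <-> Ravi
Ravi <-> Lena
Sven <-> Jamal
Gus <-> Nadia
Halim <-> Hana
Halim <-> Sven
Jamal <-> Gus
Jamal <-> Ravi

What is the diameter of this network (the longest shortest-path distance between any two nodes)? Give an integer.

Eccentricity of each node (its greatest distance to any other): Gus:3, Halim:2, Hana:3, Jamal:2, Lena:3, Nadia:3, Ravi:3, Sven:3, Tara:3.
The maximum eccentricity is 3, realized for instance by the pair Gus–Tara via Gus – Jamal – Halim – Tara. So the diameter is 3.

3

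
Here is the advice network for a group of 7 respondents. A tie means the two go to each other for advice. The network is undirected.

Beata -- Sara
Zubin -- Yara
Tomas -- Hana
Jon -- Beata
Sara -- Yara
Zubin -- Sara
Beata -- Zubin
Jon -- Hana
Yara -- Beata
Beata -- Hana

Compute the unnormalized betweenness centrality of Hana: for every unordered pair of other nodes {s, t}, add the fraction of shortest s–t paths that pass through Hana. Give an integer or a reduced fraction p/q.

Pairs whose geodesics pass through Hana — Tomas–Jon: 1; Tomas–Beata: 1; Tomas–Yara: 1; Tomas–Sara: 1; Tomas–Zubin: 1.
All other pairs contribute 0.
Summing the contributions gives betweenness(Hana) = 5.

5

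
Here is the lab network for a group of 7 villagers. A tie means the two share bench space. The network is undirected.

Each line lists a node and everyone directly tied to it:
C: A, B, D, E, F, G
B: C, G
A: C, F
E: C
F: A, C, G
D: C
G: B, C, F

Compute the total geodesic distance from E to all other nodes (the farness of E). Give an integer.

11

Distances from E: A:2, B:2, C:1, D:2, F:2, G:2.
Sum = 2 + 2 + 1 + 2 + 2 + 2 = 11.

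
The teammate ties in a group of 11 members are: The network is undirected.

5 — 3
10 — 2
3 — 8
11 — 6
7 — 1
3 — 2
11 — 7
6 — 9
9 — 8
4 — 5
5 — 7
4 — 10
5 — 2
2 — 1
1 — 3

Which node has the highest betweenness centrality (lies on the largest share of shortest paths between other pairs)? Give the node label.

3

Unnormalized betweenness of each node: 1:15/4, 2:89/12, 3:73/6, 4:17/12, 5:143/12, 6:3, 7:11, 8:91/12, 9:43/12, 10:3/4, 11:77/12.
3 has the largest value, 73/6, making it the main broker — the node through which the most shortest paths run.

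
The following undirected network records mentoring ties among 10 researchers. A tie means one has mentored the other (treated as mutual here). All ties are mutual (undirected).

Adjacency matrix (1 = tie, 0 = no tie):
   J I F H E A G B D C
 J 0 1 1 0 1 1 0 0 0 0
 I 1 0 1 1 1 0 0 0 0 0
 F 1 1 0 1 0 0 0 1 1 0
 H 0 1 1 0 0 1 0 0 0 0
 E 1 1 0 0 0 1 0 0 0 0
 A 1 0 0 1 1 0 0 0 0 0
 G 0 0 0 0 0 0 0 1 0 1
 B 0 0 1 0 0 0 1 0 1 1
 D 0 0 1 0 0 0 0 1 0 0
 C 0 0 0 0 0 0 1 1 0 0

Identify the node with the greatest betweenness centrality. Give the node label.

F

Unnormalized betweenness of each node: A:5/6, B:14, C:0, D:0, E:1/3, F:61/3, G:0, H:17/6, I:10/3, J:16/3.
F has the largest value, 61/3, making it the main broker — the node through which the most shortest paths run.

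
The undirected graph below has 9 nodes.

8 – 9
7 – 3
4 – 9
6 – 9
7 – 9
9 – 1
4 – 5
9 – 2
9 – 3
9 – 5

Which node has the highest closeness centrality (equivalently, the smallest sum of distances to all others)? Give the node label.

9

Farness (sum of distances to all others) for each node — 1:15, 2:15, 3:14, 4:14, 5:14, 6:15, 7:14, 8:15, 9:8.
The smallest farness is 8, for 9, so 9 has the highest closeness.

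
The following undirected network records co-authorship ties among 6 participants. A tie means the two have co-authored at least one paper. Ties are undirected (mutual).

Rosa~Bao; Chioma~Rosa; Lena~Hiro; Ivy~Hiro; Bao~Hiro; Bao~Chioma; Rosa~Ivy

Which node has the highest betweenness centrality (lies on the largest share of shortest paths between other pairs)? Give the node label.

Hiro

Unnormalized betweenness of each node: Bao:3, Chioma:0, Hiro:9/2, Ivy:1, Lena:0, Rosa:3/2.
Hiro has the largest value, 9/2, making it the main broker — the node through which the most shortest paths run.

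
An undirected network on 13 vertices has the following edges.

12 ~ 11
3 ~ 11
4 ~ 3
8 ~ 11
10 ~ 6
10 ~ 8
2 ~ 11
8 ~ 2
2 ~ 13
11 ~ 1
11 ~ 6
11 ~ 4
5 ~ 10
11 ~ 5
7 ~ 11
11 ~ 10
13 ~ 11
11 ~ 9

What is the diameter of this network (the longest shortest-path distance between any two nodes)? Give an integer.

2

Eccentricity of each node (its greatest distance to any other): 1:2, 2:2, 3:2, 4:2, 5:2, 6:2, 7:2, 8:2, 9:2, 10:2, 11:1, 12:2, 13:2.
The maximum eccentricity is 2, realized for instance by the pair 2–6 via 2 – 11 – 6. So the diameter is 2.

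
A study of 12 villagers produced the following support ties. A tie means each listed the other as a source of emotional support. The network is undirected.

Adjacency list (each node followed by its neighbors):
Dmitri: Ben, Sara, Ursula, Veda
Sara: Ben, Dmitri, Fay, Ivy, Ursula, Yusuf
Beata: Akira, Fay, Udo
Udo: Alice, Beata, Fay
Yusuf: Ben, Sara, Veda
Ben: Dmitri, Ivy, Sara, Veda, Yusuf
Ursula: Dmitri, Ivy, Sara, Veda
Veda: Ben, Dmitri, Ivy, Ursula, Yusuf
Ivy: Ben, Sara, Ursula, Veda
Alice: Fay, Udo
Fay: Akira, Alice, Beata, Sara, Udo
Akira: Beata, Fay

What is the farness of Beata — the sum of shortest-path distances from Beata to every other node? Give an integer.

26

Distances from Beata: Akira:1, Alice:2, Ben:3, Dmitri:3, Fay:1, Ivy:3, Sara:2, Udo:1, Ursula:3, Veda:4, Yusuf:3.
Sum = 1 + 2 + 3 + 3 + 1 + 3 + 2 + 1 + 3 + 4 + 3 = 26.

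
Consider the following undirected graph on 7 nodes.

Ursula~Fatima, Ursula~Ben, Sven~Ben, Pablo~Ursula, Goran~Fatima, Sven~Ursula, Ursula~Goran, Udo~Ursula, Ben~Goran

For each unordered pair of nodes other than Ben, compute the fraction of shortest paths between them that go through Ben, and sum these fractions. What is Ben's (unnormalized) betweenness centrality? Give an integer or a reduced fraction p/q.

Pairs whose geodesics pass through Ben — Sven–Goran: 1/2.
All other pairs contribute 0.
Summing the contributions gives betweenness(Ben) = 1/2.

1/2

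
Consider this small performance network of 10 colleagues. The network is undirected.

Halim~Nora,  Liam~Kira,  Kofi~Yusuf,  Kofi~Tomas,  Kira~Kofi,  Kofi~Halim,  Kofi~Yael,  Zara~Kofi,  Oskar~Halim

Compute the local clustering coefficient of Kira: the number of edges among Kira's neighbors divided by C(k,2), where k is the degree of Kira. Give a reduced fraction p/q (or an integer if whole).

0

Kira's neighbors: Kofi and Liam (k = 2).
Possible neighbor pairs: C(2,2) = 1. Edges among them: none → e = 0.
Clustering(Kira) = 0/1.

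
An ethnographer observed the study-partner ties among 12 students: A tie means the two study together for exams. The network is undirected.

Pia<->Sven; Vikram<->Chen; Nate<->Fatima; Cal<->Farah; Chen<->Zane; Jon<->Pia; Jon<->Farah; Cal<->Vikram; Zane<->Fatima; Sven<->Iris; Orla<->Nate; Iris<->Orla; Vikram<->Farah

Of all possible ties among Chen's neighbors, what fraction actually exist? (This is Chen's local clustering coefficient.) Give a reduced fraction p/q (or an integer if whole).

0

Chen's neighbors: Vikram and Zane (k = 2).
Possible neighbor pairs: C(2,2) = 1. Edges among them: none → e = 0.
Clustering(Chen) = 0/1.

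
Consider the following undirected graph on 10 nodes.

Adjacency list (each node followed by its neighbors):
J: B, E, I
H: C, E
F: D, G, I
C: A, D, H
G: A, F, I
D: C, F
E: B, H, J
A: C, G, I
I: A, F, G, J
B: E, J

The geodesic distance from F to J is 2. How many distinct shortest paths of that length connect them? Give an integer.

1

The shortest distance is 2, and the only length-2 path is F–I–J. So there is exactly 1 shortest path.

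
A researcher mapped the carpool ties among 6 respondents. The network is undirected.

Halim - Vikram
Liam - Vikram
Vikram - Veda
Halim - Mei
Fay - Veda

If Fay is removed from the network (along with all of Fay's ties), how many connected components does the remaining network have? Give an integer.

1

Fay's neighbors (Veda) remain reachable from one another through other ties, so the rest of the network stays in one piece.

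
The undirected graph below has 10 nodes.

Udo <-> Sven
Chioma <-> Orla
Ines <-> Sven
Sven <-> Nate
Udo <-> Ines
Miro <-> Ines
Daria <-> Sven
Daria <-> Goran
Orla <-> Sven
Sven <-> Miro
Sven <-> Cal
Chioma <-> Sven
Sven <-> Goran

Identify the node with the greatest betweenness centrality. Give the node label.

Sven

Unnormalized betweenness of each node: Cal:0, Chioma:0, Daria:0, Goran:0, Ines:1/2, Miro:0, Nate:0, Orla:0, Sven:63/2, Udo:0.
Sven has the largest value, 63/2, making it the main broker — the node through which the most shortest paths run.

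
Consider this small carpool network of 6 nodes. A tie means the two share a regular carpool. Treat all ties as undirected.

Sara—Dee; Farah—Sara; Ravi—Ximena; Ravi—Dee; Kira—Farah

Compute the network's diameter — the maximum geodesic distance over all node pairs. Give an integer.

5

Eccentricity of each node (its greatest distance to any other): Dee:3, Farah:4, Kira:5, Ravi:4, Sara:3, Ximena:5.
The maximum eccentricity is 5, realized for instance by the pair Kira–Ximena via Kira – Farah – Sara – Dee – Ravi – Ximena. So the diameter is 5.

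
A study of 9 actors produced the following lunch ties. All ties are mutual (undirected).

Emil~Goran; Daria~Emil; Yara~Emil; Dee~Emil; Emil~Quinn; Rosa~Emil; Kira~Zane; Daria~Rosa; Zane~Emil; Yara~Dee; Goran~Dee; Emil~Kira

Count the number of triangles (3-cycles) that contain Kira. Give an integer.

1

Kira's neighbors: Emil and Zane.
Neighbor pairs that are themselves tied: Kira–Emil–Zane. Each forms one triangle with Kira, for 1 in total.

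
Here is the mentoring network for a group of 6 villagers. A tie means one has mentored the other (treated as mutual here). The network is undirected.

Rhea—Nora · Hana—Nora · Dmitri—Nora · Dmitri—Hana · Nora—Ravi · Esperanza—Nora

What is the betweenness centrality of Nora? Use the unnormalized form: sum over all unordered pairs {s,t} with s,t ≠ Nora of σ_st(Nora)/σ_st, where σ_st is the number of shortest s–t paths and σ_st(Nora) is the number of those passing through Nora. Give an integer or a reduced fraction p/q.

9

Pairs whose geodesics pass through Nora — Ravi–Dmitri: 1; Ravi–Rhea: 1; Ravi–Hana: 1; Ravi–Esperanza: 1; Dmitri–Rhea: 1; Dmitri–Esperanza: 1; Rhea–Hana: 1; Rhea–Esperanza: 1; Hana–Esperanza: 1.
All other pairs contribute 0.
Summing the contributions gives betweenness(Nora) = 9.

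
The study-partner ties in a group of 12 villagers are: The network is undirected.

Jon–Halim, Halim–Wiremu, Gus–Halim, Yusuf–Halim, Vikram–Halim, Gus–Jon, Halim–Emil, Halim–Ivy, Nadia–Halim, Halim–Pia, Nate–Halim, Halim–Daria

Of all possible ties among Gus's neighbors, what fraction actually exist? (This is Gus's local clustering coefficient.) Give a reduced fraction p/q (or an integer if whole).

1

Gus's neighbors: Halim and Jon (k = 2).
Possible neighbor pairs: C(2,2) = 1. Edges among them: Halim–Jon → e = 1.
Clustering(Gus) = 1/1.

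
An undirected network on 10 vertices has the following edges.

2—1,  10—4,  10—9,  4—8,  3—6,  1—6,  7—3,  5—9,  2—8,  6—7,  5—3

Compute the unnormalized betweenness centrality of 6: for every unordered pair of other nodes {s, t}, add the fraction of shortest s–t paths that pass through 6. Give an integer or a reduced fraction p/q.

Pairs whose geodesics pass through 6 — 9–1: 1; 4–7: 1/2; 8–7: 1; 8–3: 1; 2–7: 1; 2–3: 1; 2–5: 1; 1–7: 1; 1–3: 1; 1–5: 1.
All other pairs contribute 0.
Summing the contributions gives betweenness(6) = 19/2.

19/2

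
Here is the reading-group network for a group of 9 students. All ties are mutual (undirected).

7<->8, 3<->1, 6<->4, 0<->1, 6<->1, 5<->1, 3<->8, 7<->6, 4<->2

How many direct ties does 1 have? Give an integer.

1 is directly tied to 0, 3, 5, and 6. That is 4 neighbors, so the degree of 1 is 4.

4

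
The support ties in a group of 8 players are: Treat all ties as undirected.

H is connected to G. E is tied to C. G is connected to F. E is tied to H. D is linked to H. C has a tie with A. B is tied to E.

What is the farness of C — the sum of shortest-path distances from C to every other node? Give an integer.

Distances from C: A:1, B:2, D:3, E:1, F:4, G:3, H:2.
Sum = 1 + 2 + 3 + 1 + 4 + 3 + 2 = 16.

16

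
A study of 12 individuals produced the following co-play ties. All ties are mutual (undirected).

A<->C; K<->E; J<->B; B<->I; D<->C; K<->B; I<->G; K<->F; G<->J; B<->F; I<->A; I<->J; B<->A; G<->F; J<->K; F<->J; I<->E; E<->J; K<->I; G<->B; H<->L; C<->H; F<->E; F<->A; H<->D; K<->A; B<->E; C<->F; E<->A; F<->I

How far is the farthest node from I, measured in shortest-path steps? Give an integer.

4

Distances from I: A:1, B:1, C:2, D:3, E:1, F:1, G:1, H:3, J:1, K:1, L:4.
The largest is 4 (to L), so the eccentricity of I is 4.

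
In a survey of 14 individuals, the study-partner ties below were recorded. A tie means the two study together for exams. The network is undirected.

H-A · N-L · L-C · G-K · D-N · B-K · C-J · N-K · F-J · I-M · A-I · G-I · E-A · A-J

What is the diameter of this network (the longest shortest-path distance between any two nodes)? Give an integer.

Eccentricity of each node (its greatest distance to any other): A:5, B:6, C:4, D:6, E:6, F:6, G:4, H:6, I:4, J:5, K:5, L:5, M:5, N:5.
The maximum eccentricity is 6, realized for instance by the pair E–D via E – A – I – G – K – N – D. So the diameter is 6.

6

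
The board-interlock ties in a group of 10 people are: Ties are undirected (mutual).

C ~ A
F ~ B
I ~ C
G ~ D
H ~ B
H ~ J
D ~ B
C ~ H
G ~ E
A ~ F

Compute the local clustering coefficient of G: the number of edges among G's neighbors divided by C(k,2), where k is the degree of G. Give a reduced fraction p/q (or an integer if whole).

G's neighbors: D and E (k = 2).
Possible neighbor pairs: C(2,2) = 1. Edges among them: none → e = 0.
Clustering(G) = 0/1.

0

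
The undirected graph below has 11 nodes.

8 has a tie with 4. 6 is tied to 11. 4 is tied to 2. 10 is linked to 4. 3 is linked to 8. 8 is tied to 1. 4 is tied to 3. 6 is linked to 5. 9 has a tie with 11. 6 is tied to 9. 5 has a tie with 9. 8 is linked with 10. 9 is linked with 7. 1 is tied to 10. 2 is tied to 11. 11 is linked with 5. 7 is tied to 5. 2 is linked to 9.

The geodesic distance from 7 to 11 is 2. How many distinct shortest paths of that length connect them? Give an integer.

The shortest distance is 2. The length-2 paths are: 7–5–11; 7–9–11.
That gives 2 distinct shortest paths.

2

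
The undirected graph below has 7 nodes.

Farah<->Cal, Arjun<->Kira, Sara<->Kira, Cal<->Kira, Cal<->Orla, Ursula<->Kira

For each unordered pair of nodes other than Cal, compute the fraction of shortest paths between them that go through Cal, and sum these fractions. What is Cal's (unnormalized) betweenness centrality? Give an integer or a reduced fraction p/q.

Pairs whose geodesics pass through Cal — Farah–Sara: 1; Farah–Kira: 1; Farah–Ursula: 1; Farah–Orla: 1; Farah–Arjun: 1; Sara–Orla: 1; Kira–Orla: 1; Ursula–Orla: 1; Orla–Arjun: 1.
All other pairs contribute 0.
Summing the contributions gives betweenness(Cal) = 9.

9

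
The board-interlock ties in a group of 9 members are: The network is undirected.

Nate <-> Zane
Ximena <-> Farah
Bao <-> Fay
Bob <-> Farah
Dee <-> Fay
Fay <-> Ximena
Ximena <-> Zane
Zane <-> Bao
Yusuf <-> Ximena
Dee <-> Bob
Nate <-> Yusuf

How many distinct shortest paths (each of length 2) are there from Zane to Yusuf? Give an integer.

2

The shortest distance is 2. The length-2 paths are: Zane–Nate–Yusuf; Zane–Ximena–Yusuf.
That gives 2 distinct shortest paths.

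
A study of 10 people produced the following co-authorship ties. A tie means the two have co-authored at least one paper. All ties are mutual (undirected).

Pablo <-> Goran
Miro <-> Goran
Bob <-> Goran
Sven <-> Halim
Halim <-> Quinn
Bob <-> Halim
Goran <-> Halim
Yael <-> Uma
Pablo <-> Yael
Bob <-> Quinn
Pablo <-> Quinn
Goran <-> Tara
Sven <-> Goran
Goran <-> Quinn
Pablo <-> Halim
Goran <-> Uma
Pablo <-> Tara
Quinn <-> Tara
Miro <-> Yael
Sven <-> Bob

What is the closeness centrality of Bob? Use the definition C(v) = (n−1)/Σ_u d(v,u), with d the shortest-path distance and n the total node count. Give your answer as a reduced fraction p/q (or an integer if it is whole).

Distances from Bob: Goran:1, Halim:1, Miro:2, Pablo:2, Quinn:1, Sven:1, Tara:2, Uma:2, Yael:3. Sum = 15.
n = 10, so closeness = 9/15 = 3/5.

3/5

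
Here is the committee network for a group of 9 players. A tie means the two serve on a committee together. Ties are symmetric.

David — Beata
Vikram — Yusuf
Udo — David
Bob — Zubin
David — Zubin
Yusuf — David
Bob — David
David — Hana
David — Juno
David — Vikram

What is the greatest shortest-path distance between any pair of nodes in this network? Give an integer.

2

Eccentricity of each node (its greatest distance to any other): Beata:2, Bob:2, David:1, Hana:2, Juno:2, Udo:2, Vikram:2, Yusuf:2, Zubin:2.
The maximum eccentricity is 2, realized for instance by the pair Juno–Udo via Juno – David – Udo. So the diameter is 2.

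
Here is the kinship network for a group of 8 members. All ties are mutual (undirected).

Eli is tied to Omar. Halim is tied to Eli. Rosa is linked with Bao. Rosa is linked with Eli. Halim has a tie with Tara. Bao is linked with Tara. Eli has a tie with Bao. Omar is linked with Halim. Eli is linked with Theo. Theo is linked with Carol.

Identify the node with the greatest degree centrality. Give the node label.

Degrees — Bao:3, Carol:1, Eli:5, Halim:3, Omar:2, Rosa:2, Tara:2, Theo:2.
The maximum is 5, attained only by Eli.

Eli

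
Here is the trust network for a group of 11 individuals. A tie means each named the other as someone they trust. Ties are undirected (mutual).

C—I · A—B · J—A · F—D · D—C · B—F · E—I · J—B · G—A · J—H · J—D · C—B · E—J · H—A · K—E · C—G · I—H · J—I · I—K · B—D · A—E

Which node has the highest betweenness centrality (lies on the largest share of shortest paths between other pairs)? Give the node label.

J

Unnormalized betweenness of each node: A:565/84, B:269/42, C:169/28, D:137/42, E:151/42, F:0, G:1/2, H:1/3, I:311/42, J:367/42, K:0.
J has the largest value, 367/42, making it the main broker — the node through which the most shortest paths run.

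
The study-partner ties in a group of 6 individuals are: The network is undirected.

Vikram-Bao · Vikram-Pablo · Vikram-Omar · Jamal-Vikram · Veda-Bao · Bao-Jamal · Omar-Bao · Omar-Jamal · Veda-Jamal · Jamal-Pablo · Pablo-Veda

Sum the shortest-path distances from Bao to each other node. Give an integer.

6

Distances from Bao: Jamal:1, Omar:1, Pablo:2, Veda:1, Vikram:1.
Sum = 1 + 1 + 2 + 1 + 1 = 6.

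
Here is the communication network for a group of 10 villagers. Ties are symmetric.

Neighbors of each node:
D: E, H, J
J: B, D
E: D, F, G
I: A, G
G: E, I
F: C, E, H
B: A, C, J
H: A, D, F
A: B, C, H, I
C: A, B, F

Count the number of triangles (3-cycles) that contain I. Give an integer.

0

I's neighbors are A and G, but none of them are tied to each other, so no triangle contains I.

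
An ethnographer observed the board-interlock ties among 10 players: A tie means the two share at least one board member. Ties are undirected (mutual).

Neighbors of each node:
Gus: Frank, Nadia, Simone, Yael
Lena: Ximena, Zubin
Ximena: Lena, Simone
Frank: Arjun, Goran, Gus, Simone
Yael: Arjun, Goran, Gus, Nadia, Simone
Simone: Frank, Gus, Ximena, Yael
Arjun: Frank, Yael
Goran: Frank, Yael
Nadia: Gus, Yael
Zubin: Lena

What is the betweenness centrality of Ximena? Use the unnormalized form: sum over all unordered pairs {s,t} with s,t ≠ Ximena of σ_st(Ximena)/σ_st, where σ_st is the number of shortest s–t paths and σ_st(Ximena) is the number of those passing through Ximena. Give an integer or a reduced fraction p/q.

14

Pairs whose geodesics pass through Ximena — Lena–Yael: 1; Lena–Arjun: 2/2; Lena–Gus: 1; Lena–Frank: 1; Lena–Goran: 2/2; Lena–Nadia: 2/2; Lena–Simone: 1; Zubin–Yael: 1; Zubin–Arjun: 2/2; Zubin–Gus: 1; Zubin–Frank: 1; Zubin–Goran: 2/2; Zubin–Nadia: 2/2; Zubin–Simone: 1.
All other pairs contribute 0.
Summing the contributions gives betweenness(Ximena) = 14.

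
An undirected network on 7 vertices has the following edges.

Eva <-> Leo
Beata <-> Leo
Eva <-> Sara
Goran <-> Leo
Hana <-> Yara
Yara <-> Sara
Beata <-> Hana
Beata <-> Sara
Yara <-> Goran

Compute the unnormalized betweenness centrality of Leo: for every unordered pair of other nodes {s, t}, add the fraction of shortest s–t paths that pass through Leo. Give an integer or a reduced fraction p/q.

Pairs whose geodesics pass through Leo — Eva–Beata: 1/2; Eva–Hana: 1/3; Eva–Goran: 1; Beata–Goran: 1.
All other pairs contribute 0.
Summing the contributions gives betweenness(Leo) = 17/6.

17/6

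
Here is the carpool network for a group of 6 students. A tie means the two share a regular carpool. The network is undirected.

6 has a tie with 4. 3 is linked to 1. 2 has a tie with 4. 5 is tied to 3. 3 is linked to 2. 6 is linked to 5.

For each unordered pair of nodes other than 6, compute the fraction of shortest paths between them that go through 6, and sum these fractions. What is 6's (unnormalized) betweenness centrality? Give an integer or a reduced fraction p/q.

Pairs whose geodesics pass through 6 — 4–5: 1.
All other pairs contribute 0.
Summing the contributions gives betweenness(6) = 1.

1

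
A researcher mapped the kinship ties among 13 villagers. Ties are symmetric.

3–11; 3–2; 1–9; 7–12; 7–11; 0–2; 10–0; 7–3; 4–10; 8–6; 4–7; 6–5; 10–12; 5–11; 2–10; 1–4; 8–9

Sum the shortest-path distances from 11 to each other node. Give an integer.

Distances from 11: 0:3, 1:3, 2:2, 3:1, 4:2, 5:1, 6:2, 7:1, 8:3, 9:4, 10:3, 12:2.
Sum = 3 + 3 + 2 + 1 + 2 + 1 + 2 + 1 + 3 + 4 + 3 + 2 = 27.

27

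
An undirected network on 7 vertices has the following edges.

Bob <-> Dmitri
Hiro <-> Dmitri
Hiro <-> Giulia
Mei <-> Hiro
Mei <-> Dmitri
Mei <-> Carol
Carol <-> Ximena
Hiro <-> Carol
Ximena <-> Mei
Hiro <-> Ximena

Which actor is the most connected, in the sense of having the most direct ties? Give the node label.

Hiro

Degrees — Bob:1, Carol:3, Dmitri:3, Giulia:1, Hiro:5, Mei:4, Ximena:3.
The maximum is 5, attained only by Hiro.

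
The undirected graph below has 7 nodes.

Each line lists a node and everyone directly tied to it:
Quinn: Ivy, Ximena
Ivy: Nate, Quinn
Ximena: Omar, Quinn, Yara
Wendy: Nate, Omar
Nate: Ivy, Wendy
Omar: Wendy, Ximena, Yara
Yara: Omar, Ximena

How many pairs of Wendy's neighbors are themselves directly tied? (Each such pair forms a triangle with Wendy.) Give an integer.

0

Wendy's neighbors are Nate and Omar, but none of them are tied to each other, so no triangle contains Wendy.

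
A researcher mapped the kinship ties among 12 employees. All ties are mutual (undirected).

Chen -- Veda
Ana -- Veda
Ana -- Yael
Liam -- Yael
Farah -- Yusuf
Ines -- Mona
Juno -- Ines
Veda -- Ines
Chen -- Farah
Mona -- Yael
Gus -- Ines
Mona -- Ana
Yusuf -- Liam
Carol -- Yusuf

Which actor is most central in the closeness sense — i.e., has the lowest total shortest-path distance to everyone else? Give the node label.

Veda

Farness (sum of distances to all others) for each node — Ana:25, Carol:40, Chen:26, Farah:29, Gus:35, Ines:25, Juno:35, Liam:27, Mona:25, Veda:23, Yael:24, Yusuf:30.
The smallest farness is 23, for Veda, so Veda has the highest closeness.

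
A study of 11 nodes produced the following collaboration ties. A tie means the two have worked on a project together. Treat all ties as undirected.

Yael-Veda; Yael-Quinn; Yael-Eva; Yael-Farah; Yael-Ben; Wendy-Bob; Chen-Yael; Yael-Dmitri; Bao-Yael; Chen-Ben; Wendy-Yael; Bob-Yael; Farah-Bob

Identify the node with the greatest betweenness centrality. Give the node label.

Unnormalized betweenness of each node: Bao:0, Ben:0, Bob:1/2, Chen:0, Dmitri:0, Eva:0, Farah:0, Quinn:0, Veda:0, Wendy:0, Yael:83/2.
Yael has the largest value, 83/2, making it the main broker — the node through which the most shortest paths run.

Yael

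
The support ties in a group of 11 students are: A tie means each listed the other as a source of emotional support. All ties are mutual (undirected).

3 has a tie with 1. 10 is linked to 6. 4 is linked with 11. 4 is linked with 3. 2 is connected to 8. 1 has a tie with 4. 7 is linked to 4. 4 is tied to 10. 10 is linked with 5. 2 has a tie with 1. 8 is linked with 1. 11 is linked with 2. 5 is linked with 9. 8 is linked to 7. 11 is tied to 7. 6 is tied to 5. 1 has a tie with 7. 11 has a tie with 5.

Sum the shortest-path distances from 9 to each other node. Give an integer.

Distances from 9: 1:4, 2:3, 3:4, 4:3, 5:1, 6:2, 7:3, 8:4, 10:2, 11:2.
Sum = 4 + 3 + 4 + 3 + 1 + 2 + 3 + 4 + 2 + 2 = 28.

28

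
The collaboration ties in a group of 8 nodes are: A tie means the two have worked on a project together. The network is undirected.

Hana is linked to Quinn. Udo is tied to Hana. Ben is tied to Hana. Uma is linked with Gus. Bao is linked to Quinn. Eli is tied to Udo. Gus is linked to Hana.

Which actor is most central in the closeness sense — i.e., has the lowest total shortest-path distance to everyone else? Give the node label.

Hana

Farness (sum of distances to all others) for each node — Bao:20, Ben:16, Eli:20, Gus:14, Hana:10, Quinn:14, Udo:14, Uma:20.
The smallest farness is 10, for Hana, so Hana has the highest closeness.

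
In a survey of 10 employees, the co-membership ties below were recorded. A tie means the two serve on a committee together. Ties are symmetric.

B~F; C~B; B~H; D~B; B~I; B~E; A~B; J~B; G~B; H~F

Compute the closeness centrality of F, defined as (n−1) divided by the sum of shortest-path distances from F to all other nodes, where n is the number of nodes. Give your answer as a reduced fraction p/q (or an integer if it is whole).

9/16

Distances from F: A:2, B:1, C:2, D:2, E:2, G:2, H:1, I:2, J:2. Sum = 16.
n = 10, so closeness = 9/16.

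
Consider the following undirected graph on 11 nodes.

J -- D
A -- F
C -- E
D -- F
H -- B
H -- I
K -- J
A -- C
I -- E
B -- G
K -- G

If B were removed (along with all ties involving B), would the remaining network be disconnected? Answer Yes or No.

No

Even without B, every remaining node can still reach every other (the residual graph is connected), so B is not a cut vertex.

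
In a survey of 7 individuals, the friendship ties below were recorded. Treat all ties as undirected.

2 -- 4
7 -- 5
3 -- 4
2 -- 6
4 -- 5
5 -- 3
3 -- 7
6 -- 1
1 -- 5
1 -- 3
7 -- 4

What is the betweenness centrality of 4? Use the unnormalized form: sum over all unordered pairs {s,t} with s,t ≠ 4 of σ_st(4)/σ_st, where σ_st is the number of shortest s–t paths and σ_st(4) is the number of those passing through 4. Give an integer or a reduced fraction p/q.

Pairs whose geodesics pass through 4 — 6–7: 1/3; 2–5: 1; 2–3: 1; 2–7: 1.
All other pairs contribute 0.
Summing the contributions gives betweenness(4) = 10/3.

10/3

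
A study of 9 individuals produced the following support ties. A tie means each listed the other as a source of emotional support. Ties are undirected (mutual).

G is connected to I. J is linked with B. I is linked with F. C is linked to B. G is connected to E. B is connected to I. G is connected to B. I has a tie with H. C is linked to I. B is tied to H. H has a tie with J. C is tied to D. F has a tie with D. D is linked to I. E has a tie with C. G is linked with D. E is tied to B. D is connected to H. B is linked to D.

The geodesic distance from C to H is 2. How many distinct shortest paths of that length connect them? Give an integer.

The shortest distance is 2. The length-2 paths are: C–I–H; C–D–H; C–B–H.
That gives 3 distinct shortest paths.

3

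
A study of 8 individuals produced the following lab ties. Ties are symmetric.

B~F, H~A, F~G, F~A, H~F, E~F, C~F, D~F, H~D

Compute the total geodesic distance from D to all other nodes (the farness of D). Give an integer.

12

Distances from D: A:2, B:2, C:2, E:2, F:1, G:2, H:1.
Sum = 2 + 2 + 2 + 2 + 1 + 2 + 1 = 12.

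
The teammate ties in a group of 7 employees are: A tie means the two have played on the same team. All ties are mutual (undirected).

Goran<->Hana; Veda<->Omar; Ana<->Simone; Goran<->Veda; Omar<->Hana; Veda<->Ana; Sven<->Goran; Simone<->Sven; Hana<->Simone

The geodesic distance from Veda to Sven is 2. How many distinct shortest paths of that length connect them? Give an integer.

The shortest distance is 2, and the only length-2 path is Veda–Goran–Sven. So there is exactly 1 shortest path.

1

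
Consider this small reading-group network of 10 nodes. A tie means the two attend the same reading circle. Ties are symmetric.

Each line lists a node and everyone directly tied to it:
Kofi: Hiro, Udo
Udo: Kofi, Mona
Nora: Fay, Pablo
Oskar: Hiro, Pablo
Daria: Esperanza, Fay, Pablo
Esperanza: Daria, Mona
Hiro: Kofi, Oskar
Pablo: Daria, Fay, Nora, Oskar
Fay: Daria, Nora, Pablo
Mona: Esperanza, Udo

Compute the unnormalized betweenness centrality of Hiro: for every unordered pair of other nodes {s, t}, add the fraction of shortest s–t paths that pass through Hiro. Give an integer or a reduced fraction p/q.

41/6

Pairs whose geodesics pass through Hiro — Daria–Kofi: 1/2; Fay–Kofi: 1; Nora–Kofi: 1; Nora–Udo: 1/3; Pablo–Kofi: 1; Pablo–Udo: 1/2; Oskar–Kofi: 1; Oskar–Udo: 1; Oskar–Mona: 1/2.
All other pairs contribute 0.
Summing the contributions gives betweenness(Hiro) = 41/6.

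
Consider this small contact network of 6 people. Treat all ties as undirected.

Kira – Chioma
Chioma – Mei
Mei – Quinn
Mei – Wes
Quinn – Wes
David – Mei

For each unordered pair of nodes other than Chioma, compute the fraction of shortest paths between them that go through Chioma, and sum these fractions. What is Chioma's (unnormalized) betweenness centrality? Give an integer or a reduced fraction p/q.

4

Pairs whose geodesics pass through Chioma — David–Kira: 1; Mei–Kira: 1; Wes–Kira: 1; Kira–Quinn: 1.
All other pairs contribute 0.
Summing the contributions gives betweenness(Chioma) = 4.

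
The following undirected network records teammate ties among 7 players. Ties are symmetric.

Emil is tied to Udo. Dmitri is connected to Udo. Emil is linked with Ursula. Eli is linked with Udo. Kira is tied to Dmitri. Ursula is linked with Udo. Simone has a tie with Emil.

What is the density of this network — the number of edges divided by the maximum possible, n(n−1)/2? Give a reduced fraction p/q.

There are 7 edges and 7 nodes, so the maximum possible is C(7,2) = 21.
Density = 7/21 = 1/3.

1/3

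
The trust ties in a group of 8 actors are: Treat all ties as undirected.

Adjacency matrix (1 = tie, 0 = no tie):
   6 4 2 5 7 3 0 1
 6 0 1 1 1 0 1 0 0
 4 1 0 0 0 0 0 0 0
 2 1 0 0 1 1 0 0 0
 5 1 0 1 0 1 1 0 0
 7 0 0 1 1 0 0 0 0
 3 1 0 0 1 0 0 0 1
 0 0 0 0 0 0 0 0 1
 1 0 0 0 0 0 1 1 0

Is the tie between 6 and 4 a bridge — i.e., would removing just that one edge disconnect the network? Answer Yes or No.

Without the 6–4 edge there is no alternate route between 6 and 4, so the network disconnects. It is a bridge.

Yes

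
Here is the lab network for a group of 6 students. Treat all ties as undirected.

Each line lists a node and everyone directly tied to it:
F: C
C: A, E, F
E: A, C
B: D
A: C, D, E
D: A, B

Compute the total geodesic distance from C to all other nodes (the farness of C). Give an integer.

Distances from C: A:1, B:3, D:2, E:1, F:1.
Sum = 1 + 3 + 2 + 1 + 1 = 8.

8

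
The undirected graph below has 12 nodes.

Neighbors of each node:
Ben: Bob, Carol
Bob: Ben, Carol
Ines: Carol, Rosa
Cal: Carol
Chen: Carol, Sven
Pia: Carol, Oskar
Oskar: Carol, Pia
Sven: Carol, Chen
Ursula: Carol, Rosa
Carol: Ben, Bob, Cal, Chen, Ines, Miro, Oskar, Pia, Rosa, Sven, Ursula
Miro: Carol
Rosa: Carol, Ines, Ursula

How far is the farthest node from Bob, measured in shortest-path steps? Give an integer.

2

Distances from Bob: Ben:1, Cal:2, Carol:1, Chen:2, Ines:2, Miro:2, Oskar:2, Pia:2, Rosa:2, Sven:2, Ursula:2.
The largest is 2 (to Ursula, Miro, Pia, Rosa, Cal, Ines, Oskar, Chen, and Sven), so the eccentricity of Bob is 2.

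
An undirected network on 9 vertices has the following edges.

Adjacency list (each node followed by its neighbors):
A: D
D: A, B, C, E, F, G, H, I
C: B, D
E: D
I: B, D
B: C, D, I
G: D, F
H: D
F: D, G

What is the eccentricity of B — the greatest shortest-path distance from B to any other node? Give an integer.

2

Distances from B: A:2, C:1, D:1, E:2, F:2, G:2, H:2, I:1.
The largest is 2 (to F, G, A, E, and H), so the eccentricity of B is 2.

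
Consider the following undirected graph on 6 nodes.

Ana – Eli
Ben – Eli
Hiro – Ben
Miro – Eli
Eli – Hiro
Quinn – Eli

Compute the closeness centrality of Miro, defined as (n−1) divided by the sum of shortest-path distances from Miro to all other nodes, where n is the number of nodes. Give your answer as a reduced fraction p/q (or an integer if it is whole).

5/9

Distances from Miro: Ana:2, Ben:2, Eli:1, Hiro:2, Quinn:2. Sum = 9.
n = 6, so closeness = 5/9.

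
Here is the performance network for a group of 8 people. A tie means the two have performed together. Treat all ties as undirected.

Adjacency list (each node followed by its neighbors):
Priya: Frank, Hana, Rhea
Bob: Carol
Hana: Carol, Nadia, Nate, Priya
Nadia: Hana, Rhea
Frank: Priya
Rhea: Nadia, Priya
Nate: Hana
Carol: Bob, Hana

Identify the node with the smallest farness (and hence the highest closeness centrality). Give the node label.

Hana

Farness (sum of distances to all others) for each node — Bob:20, Carol:14, Frank:18, Hana:10, Nadia:14, Nate:16, Priya:12, Rhea:16.
The smallest farness is 10, for Hana, so Hana has the highest closeness.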